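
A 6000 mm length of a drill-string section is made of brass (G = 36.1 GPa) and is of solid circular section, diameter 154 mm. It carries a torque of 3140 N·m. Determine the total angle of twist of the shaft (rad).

0.00945 rad

J = πd⁴/32 = π(0.154)⁴/32 = 5.522×10^-5 m⁴.
θ = T·L/(G·J) = 3140 × 6.00 / (36.1×10⁹ × 5.522×10^-5) = 9.451×10^-3 rad.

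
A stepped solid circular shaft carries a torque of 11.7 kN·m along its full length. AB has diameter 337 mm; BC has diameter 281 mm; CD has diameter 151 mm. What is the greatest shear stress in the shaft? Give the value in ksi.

2.51 ksi

Under the same torque, τ_max = 16T/(πd³) is largest where d is smallest — segment CD (d = 151 mm).
τ_max = 16·11700/(π·(0.151)³) = 1.731×10^7 Pa.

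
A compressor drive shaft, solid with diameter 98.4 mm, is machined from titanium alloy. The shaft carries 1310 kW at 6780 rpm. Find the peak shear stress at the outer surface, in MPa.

9.86 MPa

ω = 2π·6780/60 = 710.0 rad/s, so T = P/ω = 1310×10³ / 710.0 = 1845 N·m.
J = πd⁴/32 = π(0.0984)⁴/32 = 9.204×10^-6 m⁴.
τ_max = T·r/J = 1845 × 0.0492 / 9.204×10^-6 = 9.863×10^6 Pa.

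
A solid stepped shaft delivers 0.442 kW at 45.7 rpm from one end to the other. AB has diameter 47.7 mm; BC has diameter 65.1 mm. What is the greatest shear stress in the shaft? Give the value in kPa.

ω = 2π·45.7/60 = 4.786 rad/s, so T = P/ω = 0.442×10³ / 4.786 = 92.36 N·m.
Under the same torque, τ_max = 16T/(πd³) is largest where d is smallest — segment AB (d = 47.7 mm).
τ_max = 16·92.36/(π·(0.0477)³) = 4.334×10^6 Pa.

4330 kPa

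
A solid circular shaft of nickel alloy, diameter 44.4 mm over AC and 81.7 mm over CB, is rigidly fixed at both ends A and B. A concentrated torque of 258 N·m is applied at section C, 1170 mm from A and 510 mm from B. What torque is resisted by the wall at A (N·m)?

Compatibility: T_A·a/J_AC = T_B·b/J_CB with T_A + T_B = T₀.
J_AC = 3.82×10^-7 m⁴, J_CB = 4.37×10^-6 m⁴, so T_A = T₀·(J_AC/a)/((J_AC/a)+(J_CB/b)) = 9.450 N·m, T_B = 248.5 N·m.

9.45 N·m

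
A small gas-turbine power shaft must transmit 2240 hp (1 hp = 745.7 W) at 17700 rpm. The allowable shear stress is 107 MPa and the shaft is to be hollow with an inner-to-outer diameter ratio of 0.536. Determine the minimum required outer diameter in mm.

ω = 2π·17700/60 = 1854 rad/s, so T = P/ω = 2240×745.7 / 1854 = 901.2 N·m.
For a hollow shaft with d_i/d_o = 0.536: τ_max = 16T/(π d_o³ (1−k⁴)), so d_o = [16T/(π τ_allow (1−k⁴))]^(1/3) = [16·901.2/(π·1.07×10^8·0.9175)]^(1/3) = 0.03602 m.

36.0 mm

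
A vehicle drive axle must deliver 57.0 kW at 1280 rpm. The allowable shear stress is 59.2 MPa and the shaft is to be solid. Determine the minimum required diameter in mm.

ω = 2π·1280/60 = 134.0 rad/s, so T = P/ω = 57.0×10³ / 134.0 = 425.2 N·m.
For a solid shaft τ_max = 16T/(πd³), so d = (16T/(π τ_allow))^(1/3) = (16·425.2/(π·5.92×10^7))^(1/3) = 0.03320 m.

33.2 mm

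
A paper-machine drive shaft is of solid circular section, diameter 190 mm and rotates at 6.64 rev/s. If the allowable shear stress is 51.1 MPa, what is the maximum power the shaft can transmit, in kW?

2870 kW

J = πd⁴/32 = π(0.190)⁴/32 = 1.279×10^-4 m⁴.
T_max = τ_allow·J/r = 5.11×10^7 × 1.279×10^-4 / 0.0950 = 68820 N·m.
ω = 2π·6.64 = 41.72 rad/s, so P_max = T_max·ω = 2.871×10^6 W.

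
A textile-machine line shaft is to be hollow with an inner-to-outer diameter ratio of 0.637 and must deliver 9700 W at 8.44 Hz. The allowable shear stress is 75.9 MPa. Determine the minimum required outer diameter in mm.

ω = 2π·8.44 = 53.03 rad/s, so T = P/ω = 9700 / 53.03 = 182.9 N·m.
For a hollow shaft with d_i/d_o = 0.637: τ_max = 16T/(π d_o³ (1−k⁴)), so d_o = [16T/(π τ_allow (1−k⁴))]^(1/3) = [16·182.9/(π·7.59×10^7·0.8354)]^(1/3) = 0.02449 m.

24.5 mm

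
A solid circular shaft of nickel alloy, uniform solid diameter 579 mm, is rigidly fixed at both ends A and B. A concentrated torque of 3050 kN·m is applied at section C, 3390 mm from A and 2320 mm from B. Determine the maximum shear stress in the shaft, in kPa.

47500 kPa

With uniform GJ and both ends fixed, compatibility θ_AC = θ_CB gives T_A·a = T_B·b, together with T_A + T_B = T₀.
T_A = T₀·b/(a+b) = 3.050e6·2320/5710 = 1.239e6 N·m; T_B = 1.811e6 N·m.
τ in each portion: τ_AC = 3.25×10^7 Pa, τ_CB = 4.75×10^7 Pa; maximum is in CB.
τ_max = T_CB·r/J = 1.811e6·0.289/0.0110 = 4.751×10^7 Pa.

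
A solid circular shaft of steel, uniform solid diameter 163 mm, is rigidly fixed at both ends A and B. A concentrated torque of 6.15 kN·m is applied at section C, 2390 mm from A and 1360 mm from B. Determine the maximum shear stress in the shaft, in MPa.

With uniform GJ and both ends fixed, compatibility θ_AC = θ_CB gives T_A·a = T_B·b, together with T_A + T_B = T₀.
T_A = T₀·b/(a+b) = 6150·1360/3750 = 2230 N·m; T_B = 3920 N·m.
τ in each portion: τ_AC = 2.62×10^6 Pa, τ_CB = 4.61×10^6 Pa; maximum is in CB.
τ_max = T_CB·r/J = 3920·0.0815/6.93×10^-5 = 4.609×10^6 Pa.

4.61 MPa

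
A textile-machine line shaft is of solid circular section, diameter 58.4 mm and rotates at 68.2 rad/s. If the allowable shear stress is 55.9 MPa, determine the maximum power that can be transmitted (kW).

J = πd⁴/32 = π(0.0584)⁴/32 = 1.142×10^-6 m⁴.
T_max = τ_allow·J/r = 5.59×10^7 × 1.142×10^-6 / 0.0292 = 2186 N·m.
ω = 68.2 rad/s, so P_max = T_max·ω = 1.491×10^5 W.

149 kW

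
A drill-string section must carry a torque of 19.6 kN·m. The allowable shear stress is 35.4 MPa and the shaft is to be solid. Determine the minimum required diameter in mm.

For a solid shaft τ_max = 16T/(πd³), so d = (16T/(π τ_allow))^(1/3) = (16·19600/(π·3.54×10^7))^(1/3) = 0.1413 m.

141 mm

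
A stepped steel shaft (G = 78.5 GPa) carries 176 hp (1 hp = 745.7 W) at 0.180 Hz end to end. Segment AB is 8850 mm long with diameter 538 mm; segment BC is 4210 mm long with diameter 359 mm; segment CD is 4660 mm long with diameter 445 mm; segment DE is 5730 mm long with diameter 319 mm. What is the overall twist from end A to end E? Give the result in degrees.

0.890°

ω = 2π·0.180 = 1.131 rad/s, so T = P/ω = 176×745.7 / 1.131 = 116000 N·m.
J_AB = π(0.538)⁴/32 = 8.22×10^-3 m⁴; J_BC = π(0.359)⁴/32 = 1.63×10^-3 m⁴; J_CD = π(0.445)⁴/32 = 3.85×10^-3 m⁴; J_DE = π(0.319)⁴/32 = 1.02×10^-3 m⁴.
θ = (T/G)·Σ L_i/J_i = (116000/78.5×10⁹)·(8.85/8.22×10^-3 + 4.21/1.63×10^-3 + 4.66/3.85×10^-3 + 5.73/1.02×10^-3) = 0.01553 rad.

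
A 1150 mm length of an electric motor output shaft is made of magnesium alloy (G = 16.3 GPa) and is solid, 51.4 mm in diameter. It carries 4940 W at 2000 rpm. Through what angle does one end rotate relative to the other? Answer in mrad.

2.43 mrad

ω = 2π·2000/60 = 209.4 rad/s, so T = P/ω = 4940 / 209.4 = 23.59 N·m.
J = πd⁴/32 = π(0.0514)⁴/32 = 6.853×10^-7 m⁴.
θ = T·L/(G·J) = 23.59 × 1.15 / (16.3×10⁹ × 6.853×10^-7) = 2.428×10^-3 rad.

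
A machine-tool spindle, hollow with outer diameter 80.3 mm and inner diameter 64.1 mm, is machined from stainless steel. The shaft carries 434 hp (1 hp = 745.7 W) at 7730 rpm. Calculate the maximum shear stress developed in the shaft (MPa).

ω = 2π·7730/60 = 809.5 rad/s, so T = P/ω = 434×745.7 / 809.5 = 399.8 N·m.
J = π(d_o⁴ − d_i⁴)/32 = π(0.0803⁴ − 0.0641⁴)/32 = 2.424×10^-6 m⁴.
τ_max = T·r/J = 399.8 × 0.0401 / 2.424×10^-6 = 6.621×10^6 Pa.

6.62 MPa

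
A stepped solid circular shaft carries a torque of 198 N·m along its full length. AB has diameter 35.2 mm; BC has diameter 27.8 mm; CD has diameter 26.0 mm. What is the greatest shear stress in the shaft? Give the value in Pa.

Under the same torque, τ_max = 16T/(πd³) is largest where d is smallest — segment CD (d = 26.0 mm).
τ_max = 16·198.0/(π·(0.0260)³) = 5.737×10^7 Pa.

5.74e7 Pa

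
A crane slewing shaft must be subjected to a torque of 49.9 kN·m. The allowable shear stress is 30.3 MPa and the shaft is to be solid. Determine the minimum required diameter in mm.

203 mm

For a solid shaft τ_max = 16T/(πd³), so d = (16T/(π τ_allow))^(1/3) = (16·49900/(π·3.03×10^7))^(1/3) = 0.2032 m.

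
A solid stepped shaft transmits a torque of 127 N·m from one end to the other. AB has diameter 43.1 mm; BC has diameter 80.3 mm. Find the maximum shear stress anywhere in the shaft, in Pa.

Under the same torque, τ_max = 16T/(πd³) is largest where d is smallest — segment AB (d = 43.1 mm).
τ_max = 16·127.0/(π·(0.0431)³) = 8.079×10^6 Pa.

8.08e6 Pa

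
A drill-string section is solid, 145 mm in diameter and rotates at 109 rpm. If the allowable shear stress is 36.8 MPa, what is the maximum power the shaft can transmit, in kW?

J = πd⁴/32 = π(0.145)⁴/32 = 4.340×10^-5 m⁴.
T_max = τ_allow·J/r = 3.68×10^7 × 4.340×10^-5 / 0.0725 = 22030 N·m.
ω = 2π·109/60 = 11.41 rad/s, so P_max = T_max·ω = 2.514×10^5 W.

251 kW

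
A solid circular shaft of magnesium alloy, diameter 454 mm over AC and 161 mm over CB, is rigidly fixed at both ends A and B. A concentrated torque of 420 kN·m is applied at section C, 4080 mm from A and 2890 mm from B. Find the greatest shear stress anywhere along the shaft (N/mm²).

22.4 N/mm²

Compatibility: T_A·a/J_AC = T_B·b/J_CB with T_A + T_B = T₀.
J_AC = 4.17×10^-3 m⁴, J_CB = 6.60×10^-5 m⁴, so T_A = T₀·(J_AC/a)/((J_AC/a)+(J_CB/b)) = 410800 N·m, T_B = 9173 N·m.
τ in each portion: τ_AC = 2.24×10^7 Pa, τ_CB = 1.12×10^7 Pa; maximum is in AC.
τ_max = T_AC·r/J = 410800·0.227/4.17×10^-3 = 2.236×10^7 Pa.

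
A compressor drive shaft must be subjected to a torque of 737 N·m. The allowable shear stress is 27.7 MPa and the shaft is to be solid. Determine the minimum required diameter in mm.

51.4 mm

For a solid shaft τ_max = 16T/(πd³), so d = (16T/(π τ_allow))^(1/3) = (16·737.0/(π·2.77×10^7))^(1/3) = 0.05136 m.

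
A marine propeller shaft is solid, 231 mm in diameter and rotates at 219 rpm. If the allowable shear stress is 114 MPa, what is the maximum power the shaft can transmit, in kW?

6330 kW

J = πd⁴/32 = π(0.231)⁴/32 = 2.795×10^-4 m⁴.
T_max = τ_allow·J/r = 1.14×10^8 × 2.795×10^-4 / 0.116 = 275900 N·m.
ω = 2π·219/60 = 22.93 rad/s, so P_max = T_max·ω = 6.328×10^6 W.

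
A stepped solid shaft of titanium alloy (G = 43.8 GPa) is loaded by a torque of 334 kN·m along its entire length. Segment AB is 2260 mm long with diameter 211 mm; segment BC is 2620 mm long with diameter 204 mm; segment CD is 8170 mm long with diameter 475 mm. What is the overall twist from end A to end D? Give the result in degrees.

12.5°

J_AB = π(0.211)⁴/32 = 1.95×10^-4 m⁴; J_BC = π(0.204)⁴/32 = 1.70×10^-4 m⁴; J_CD = π(0.475)⁴/32 = 5.00×10^-3 m⁴.
θ = (T/G)·Σ L_i/J_i = (334000/43.8×10⁹)·(2.26/1.95×10^-4 + 2.62/1.70×10^-4 + 8.17/5.00×10^-3) = 0.2185 rad.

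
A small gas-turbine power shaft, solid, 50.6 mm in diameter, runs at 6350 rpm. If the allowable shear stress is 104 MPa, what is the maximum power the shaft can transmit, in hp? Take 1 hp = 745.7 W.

J = πd⁴/32 = π(0.0506)⁴/32 = 6.436×10^-7 m⁴.
T_max = τ_allow·J/r = 1.04×10^8 × 6.436×10^-7 / 0.0253 = 2646 N·m.
ω = 2π·6350/60 = 665.0 rad/s, so P_max = T_max·ω = 1.759×10^6 W.

2360 hp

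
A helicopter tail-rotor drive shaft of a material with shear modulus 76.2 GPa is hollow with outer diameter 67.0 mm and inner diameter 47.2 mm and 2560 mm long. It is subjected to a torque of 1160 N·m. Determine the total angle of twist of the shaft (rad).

J = π(d_o⁴ − d_i⁴)/32 = π(0.0670⁴ − 0.0472⁴)/32 = 1.491×10^-6 m⁴.
θ = T·L/(G·J) = 1160 × 2.56 / (76.2×10⁹ × 1.491×10^-6) = 0.02614 rad.

0.0261 rad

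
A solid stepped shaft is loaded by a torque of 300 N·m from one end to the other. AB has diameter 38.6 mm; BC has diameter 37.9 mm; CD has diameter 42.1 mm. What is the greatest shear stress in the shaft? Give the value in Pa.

Under the same torque, τ_max = 16T/(πd³) is largest where d is smallest — segment BC (d = 37.9 mm).
τ_max = 16·300.0/(π·(0.0379)³) = 2.807×10^7 Pa.

2.81e7 Pa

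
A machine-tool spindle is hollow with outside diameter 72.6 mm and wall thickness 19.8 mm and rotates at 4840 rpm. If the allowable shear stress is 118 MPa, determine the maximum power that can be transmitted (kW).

J = π(d_o⁴ − d_i⁴)/32 = π(0.0726⁴ − 0.0330⁴)/32 = 2.611×10^-6 m⁴.
T_max = τ_allow·J/r = 1.18×10^8 × 2.611×10^-6 / 0.0363 = 8487 N·m.
ω = 2π·4840/60 = 506.8 rad/s, so P_max = T_max·ω = 4.302×10^6 W.

4300 kW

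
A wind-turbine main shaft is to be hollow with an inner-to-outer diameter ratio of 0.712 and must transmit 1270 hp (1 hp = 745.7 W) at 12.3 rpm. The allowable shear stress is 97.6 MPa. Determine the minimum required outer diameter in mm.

372 mm

ω = 2π·12.3/60 = 1.288 rad/s, so T = P/ω = 1270×745.7 / 1.288 = 735200 N·m.
For a hollow shaft with d_i/d_o = 0.712: τ_max = 16T/(π d_o³ (1−k⁴)), so d_o = [16T/(π τ_allow (1−k⁴))]^(1/3) = [16·735200/(π·9.76×10^7·0.7430)]^(1/3) = 0.3724 m.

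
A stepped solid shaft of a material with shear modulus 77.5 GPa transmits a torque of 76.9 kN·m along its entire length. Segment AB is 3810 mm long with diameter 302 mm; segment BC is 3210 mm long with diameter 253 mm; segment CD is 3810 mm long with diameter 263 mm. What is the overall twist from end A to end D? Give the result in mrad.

20.6 mrad

J_AB = π(0.302)⁴/32 = 8.17×10^-4 m⁴; J_BC = π(0.253)⁴/32 = 4.02×10^-4 m⁴; J_CD = π(0.263)⁴/32 = 4.70×10^-4 m⁴.
θ = (T/G)·Σ L_i/J_i = (76900/77.5×10⁹)·(3.81/8.17×10^-4 + 3.21/4.02×10^-4 + 3.81/4.70×10^-4) = 0.02060 rad.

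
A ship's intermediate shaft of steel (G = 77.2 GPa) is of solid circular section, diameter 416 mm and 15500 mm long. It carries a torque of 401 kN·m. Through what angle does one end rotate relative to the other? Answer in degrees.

J = πd⁴/32 = π(0.416)⁴/32 = 2.940×10^-3 m⁴.
θ = T·L/(G·J) = 401000 × 15.5 / (77.2×10⁹ × 2.940×10^-3) = 0.02738 rad.

1.57°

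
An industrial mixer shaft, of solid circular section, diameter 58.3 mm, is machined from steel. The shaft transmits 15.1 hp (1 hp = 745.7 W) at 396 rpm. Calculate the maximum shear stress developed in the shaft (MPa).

ω = 2π·396/60 = 41.47 rad/s, so T = P/ω = 15.1×745.7 / 41.47 = 271.5 N·m.
J = πd⁴/32 = π(0.0583)⁴/32 = 1.134×10^-6 m⁴.
τ_max = T·r/J = 271.5 × 0.0291 / 1.134×10^-6 = 6.979×10^6 Pa.

6.98 MPa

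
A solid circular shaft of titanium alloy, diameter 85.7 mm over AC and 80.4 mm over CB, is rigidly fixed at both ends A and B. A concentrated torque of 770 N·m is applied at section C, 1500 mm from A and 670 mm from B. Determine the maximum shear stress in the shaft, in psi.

694 psi

Compatibility: T_A·a/J_AC = T_B·b/J_CB with T_A + T_B = T₀.
J_AC = 5.30×10^-6 m⁴, J_CB = 4.10×10^-6 m⁴, so T_A = T₀·(J_AC/a)/((J_AC/a)+(J_CB/b)) = 281.6 N·m, T_B = 488.4 N·m.
τ in each portion: τ_AC = 2.28×10^6 Pa, τ_CB = 4.79×10^6 Pa; maximum is in CB.
τ_max = T_CB·r/J = 488.4·0.0402/4.10×10^-6 = 4.786×10^6 Pa.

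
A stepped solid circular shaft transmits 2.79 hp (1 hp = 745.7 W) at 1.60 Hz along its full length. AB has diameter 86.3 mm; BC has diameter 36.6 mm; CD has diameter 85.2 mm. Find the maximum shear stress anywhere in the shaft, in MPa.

ω = 2π·1.60 = 10.05 rad/s, so T = P/ω = 2.79×745.7 / 10.05 = 207.0 N·m.
Under the same torque, τ_max = 16T/(πd³) is largest where d is smallest — segment BC (d = 36.6 mm).
τ_max = 16·207.0/(π·(0.0366)³) = 2.150×10^7 Pa.

21.5 MPa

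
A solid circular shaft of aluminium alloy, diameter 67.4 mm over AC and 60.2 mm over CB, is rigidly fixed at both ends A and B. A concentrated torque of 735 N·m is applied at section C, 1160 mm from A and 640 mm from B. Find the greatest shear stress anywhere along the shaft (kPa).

Compatibility: T_A·a/J_AC = T_B·b/J_CB with T_A + T_B = T₀.
J_AC = 2.03×10^-6 m⁴, J_CB = 1.29×10^-6 m⁴, so T_A = T₀·(J_AC/a)/((J_AC/a)+(J_CB/b)) = 341.3 N·m, T_B = 393.7 N·m.
τ in each portion: τ_AC = 5.68×10^6 Pa, τ_CB = 9.19×10^6 Pa; maximum is in CB.
τ_max = T_CB·r/J = 393.7·0.0301/1.29×10^-6 = 9.191×10^6 Pa.

9190 kPa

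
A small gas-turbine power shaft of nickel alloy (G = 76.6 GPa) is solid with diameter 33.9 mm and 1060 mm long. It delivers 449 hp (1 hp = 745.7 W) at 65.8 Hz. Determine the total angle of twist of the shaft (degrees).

ω = 2π·65.8 = 413.4 rad/s, so T = P/ω = 449×745.7 / 413.4 = 809.9 N·m.
J = πd⁴/32 = π(0.0339)⁴/32 = 1.297×10^-7 m⁴.
θ = T·L/(G·J) = 809.9 × 1.06 / (76.6×10⁹ × 1.297×10^-7) = 0.08643 rad.

4.95°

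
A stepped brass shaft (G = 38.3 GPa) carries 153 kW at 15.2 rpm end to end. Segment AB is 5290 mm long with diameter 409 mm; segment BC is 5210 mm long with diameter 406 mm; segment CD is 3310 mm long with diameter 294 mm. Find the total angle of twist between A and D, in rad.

0.0211 rad

ω = 2π·15.2/60 = 1.592 rad/s, so T = P/ω = 153×10³ / 1.592 = 96120 N·m.
J_AB = π(0.409)⁴/32 = 2.75×10^-3 m⁴; J_BC = π(0.406)⁴/32 = 2.67×10^-3 m⁴; J_CD = π(0.294)⁴/32 = 7.33×10^-4 m⁴.
θ = (T/G)·Σ L_i/J_i = (96120/38.3×10⁹)·(5.29/2.75×10^-3 + 5.21/2.67×10^-3 + 3.31/7.33×10^-4) = 0.02106 rad.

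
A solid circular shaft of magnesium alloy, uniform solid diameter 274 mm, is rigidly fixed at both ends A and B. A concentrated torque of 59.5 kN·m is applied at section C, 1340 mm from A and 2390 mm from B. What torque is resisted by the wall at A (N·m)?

With uniform GJ and both ends fixed, compatibility θ_AC = θ_CB gives T_A·a = T_B·b, together with T_A + T_B = T₀.
T_A = T₀·b/(a+b) = 59500·2390/3730 = 38120 N·m; T_B = 21380 N·m.

38100 N·m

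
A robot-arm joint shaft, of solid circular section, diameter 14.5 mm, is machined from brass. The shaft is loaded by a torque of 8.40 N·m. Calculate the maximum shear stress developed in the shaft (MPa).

14.0 MPa

J = πd⁴/32 = π(0.0145)⁴/32 = 4.340×10^-9 m⁴.
τ_max = T·r/J = 8.400 × 0.00725 / 4.340×10^-9 = 1.403×10^7 Pa.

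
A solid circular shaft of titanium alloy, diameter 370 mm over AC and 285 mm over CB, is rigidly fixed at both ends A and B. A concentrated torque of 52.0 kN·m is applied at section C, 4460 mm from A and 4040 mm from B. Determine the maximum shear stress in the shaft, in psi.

546 psi

Compatibility: T_A·a/J_AC = T_B·b/J_CB with T_A + T_B = T₀.
J_AC = 1.84×10^-3 m⁴, J_CB = 6.48×10^-4 m⁴, so T_A = T₀·(J_AC/a)/((J_AC/a)+(J_CB/b)) = 37450 N·m, T_B = 14550 N·m.
τ in each portion: τ_AC = 3.77×10^6 Pa, τ_CB = 3.20×10^6 Pa; maximum is in AC.
τ_max = T_AC·r/J = 37450·0.185/1.84×10^-3 = 3.765×10^6 Pa.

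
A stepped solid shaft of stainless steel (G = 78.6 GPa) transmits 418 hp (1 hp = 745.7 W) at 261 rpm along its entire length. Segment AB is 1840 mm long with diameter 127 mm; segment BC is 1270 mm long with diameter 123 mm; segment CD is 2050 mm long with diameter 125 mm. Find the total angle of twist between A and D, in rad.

0.0311 rad

ω = 2π·261/60 = 27.33 rad/s, so T = P/ω = 418×745.7 / 27.33 = 11400 N·m.
J_AB = π(0.127)⁴/32 = 2.55×10^-5 m⁴; J_BC = π(0.123)⁴/32 = 2.25×10^-5 m⁴; J_CD = π(0.125)⁴/32 = 2.40×10^-5 m⁴.
θ = (T/G)·Σ L_i/J_i = (11400/78.6×10⁹)·(1.84/2.55×10^-5 + 1.27/2.25×10^-5 + 2.05/2.40×10^-5) = 0.03106 rad.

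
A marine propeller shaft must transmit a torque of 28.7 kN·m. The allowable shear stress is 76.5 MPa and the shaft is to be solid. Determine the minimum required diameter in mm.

For a solid shaft τ_max = 16T/(πd³), so d = (16T/(π τ_allow))^(1/3) = (16·28700/(π·7.65×10^7))^(1/3) = 0.1241 m.

124 mm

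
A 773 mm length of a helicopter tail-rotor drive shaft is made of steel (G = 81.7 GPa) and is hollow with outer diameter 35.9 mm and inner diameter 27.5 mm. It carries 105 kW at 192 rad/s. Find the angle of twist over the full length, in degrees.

2.77°

ω = 192 rad/s, so T = P/ω = 105×10³ / 192.0 = 546.9 N·m.
J = π(d_o⁴ − d_i⁴)/32 = π(0.0359⁴ − 0.0275⁴)/32 = 1.069×10^-7 m⁴.
θ = T·L/(G·J) = 546.9 × 0.773 / (81.7×10⁹ × 1.069×10^-7) = 0.04839 rad.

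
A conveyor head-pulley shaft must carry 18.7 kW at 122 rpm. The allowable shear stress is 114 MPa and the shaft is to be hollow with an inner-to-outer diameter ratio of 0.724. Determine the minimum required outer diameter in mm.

ω = 2π·122/60 = 12.78 rad/s, so T = P/ω = 18.7×10³ / 12.78 = 1464 N·m.
For a hollow shaft with d_i/d_o = 0.724: τ_max = 16T/(π d_o³ (1−k⁴)), so d_o = [16T/(π τ_allow (1−k⁴))]^(1/3) = [16·1464/(π·1.14×10^8·0.7252)]^(1/3) = 0.04484 m.

44.8 mm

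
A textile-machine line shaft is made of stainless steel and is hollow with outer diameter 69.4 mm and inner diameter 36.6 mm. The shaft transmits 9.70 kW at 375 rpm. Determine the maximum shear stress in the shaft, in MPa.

ω = 2π·375/60 = 39.27 rad/s, so T = P/ω = 9.70×10³ / 39.27 = 247.0 N·m.
J = π(d_o⁴ − d_i⁴)/32 = π(0.0694⁴ − 0.0366⁴)/32 = 2.101×10^-6 m⁴.
τ_max = T·r/J = 247.0 × 0.0347 / 2.101×10^-6 = 4.079×10^6 Pa.

4.08 MPa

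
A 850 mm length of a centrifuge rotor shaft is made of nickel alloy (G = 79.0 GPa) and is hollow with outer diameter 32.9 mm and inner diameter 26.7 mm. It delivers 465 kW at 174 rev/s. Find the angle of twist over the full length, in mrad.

ω = 2π·174 = 1093 rad/s, so T = P/ω = 465×10³ / 1093 = 425.3 N·m.
J = π(d_o⁴ − d_i⁴)/32 = π(0.0329⁴ − 0.0267⁴)/32 = 6.513×10^-8 m⁴.
θ = T·L/(G·J) = 425.3 × 0.850 / (79.0×10⁹ × 6.513×10^-8) = 0.07027 rad.

70.3 mrad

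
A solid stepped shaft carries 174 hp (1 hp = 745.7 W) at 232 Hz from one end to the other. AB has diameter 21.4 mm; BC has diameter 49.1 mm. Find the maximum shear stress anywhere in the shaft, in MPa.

ω = 2π·232 = 1458 rad/s, so T = P/ω = 174×745.7 / 1458 = 89.01 N·m.
Under the same torque, τ_max = 16T/(πd³) is largest where d is smallest — segment AB (d = 21.4 mm).
τ_max = 16·89.01/(π·(0.0214)³) = 4.626×10^7 Pa.

46.3 MPa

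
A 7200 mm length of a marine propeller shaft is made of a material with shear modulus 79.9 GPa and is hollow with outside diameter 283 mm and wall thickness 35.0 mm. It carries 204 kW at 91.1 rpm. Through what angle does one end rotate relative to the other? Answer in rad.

ω = 2π·91.1/60 = 9.540 rad/s, so T = P/ω = 204×10³ / 9.540 = 21380 N·m.
J = π(d_o⁴ − d_i⁴)/32 = π(0.283⁴ − 0.213⁴)/32 = 4.276×10^-4 m⁴.
θ = T·L/(G·J) = 21380 × 7.20 / (79.9×10⁹ × 4.276×10^-4) = 4.506×10^-3 rad.

0.00451 rad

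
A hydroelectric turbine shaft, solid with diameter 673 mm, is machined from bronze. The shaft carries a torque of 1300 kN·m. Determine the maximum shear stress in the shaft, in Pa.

2.17e7 Pa

J = πd⁴/32 = π(0.673)⁴/32 = 0.02014 m⁴.
τ_max = T·r/J = 1.300e6 × 0.337 / 0.02014 = 2.172×10^7 Pa.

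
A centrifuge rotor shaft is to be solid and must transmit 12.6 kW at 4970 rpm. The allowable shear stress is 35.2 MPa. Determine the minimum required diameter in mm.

ω = 2π·4970/60 = 520.5 rad/s, so T = P/ω = 12.6×10³ / 520.5 = 24.21 N·m.
For a solid shaft τ_max = 16T/(πd³), so d = (16T/(π τ_allow))^(1/3) = (16·24.21/(π·3.52×10^7))^(1/3) = 0.01519 m.

15.2 mm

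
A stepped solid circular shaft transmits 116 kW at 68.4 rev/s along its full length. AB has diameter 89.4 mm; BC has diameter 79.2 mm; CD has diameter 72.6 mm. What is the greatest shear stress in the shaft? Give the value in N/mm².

ω = 2π·68.4 = 429.8 rad/s, so T = P/ω = 116×10³ / 429.8 = 269.9 N·m.
Under the same torque, τ_max = 16T/(πd³) is largest where d is smallest — segment CD (d = 72.6 mm).
τ_max = 16·269.9/(π·(0.0726)³) = 3.592×10^6 Pa.

3.59 N/mm²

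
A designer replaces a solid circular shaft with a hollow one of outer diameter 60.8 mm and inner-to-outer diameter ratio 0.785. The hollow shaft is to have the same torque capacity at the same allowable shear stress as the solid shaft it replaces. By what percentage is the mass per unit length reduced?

Equal τ_max and T ⇒ the solid shaft needs d_s³ = d_o³(1−k⁴), so d_s = 60.8·(1−0.785⁴)^(1/3) = 51.85 mm.
Area ratio A_h/A_s = d_o²(1−k²)/d_s² = (1−k²)/(1−k⁴)^(2/3) = 0.5277.
Mass saving = 1 − 0.5277 = 47.2 %.

47.2 %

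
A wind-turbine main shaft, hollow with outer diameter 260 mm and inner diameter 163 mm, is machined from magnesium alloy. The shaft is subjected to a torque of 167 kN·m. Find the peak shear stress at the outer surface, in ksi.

8.30 ksi

J = π(d_o⁴ − d_i⁴)/32 = π(0.260⁴ − 0.163⁴)/32 = 3.793×10^-4 m⁴.
τ_max = T·r/J = 167000 × 0.130 / 3.793×10^-4 = 5.723×10^7 Pa.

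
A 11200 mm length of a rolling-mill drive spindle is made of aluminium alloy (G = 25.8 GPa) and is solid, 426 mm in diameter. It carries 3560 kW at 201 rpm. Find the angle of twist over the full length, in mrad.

22.7 mrad

ω = 2π·201/60 = 21.05 rad/s, so T = P/ω = 3560×10³ / 21.05 = 169100 N·m.
J = πd⁴/32 = π(0.426)⁴/32 = 3.233×10^-3 m⁴.
θ = T·L/(G·J) = 169100 × 11.2 / (25.8×10⁹ × 3.233×10^-3) = 0.02271 rad.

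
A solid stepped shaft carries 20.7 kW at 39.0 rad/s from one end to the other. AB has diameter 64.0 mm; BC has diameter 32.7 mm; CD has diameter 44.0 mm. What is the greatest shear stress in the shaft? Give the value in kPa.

ω = 39.0 rad/s, so T = P/ω = 20.7×10³ / 39.00 = 530.8 N·m.
Under the same torque, τ_max = 16T/(πd³) is largest where d is smallest — segment BC (d = 32.7 mm).
τ_max = 16·530.8/(π·(0.0327)³) = 7.731×10^7 Pa.

77300 kPa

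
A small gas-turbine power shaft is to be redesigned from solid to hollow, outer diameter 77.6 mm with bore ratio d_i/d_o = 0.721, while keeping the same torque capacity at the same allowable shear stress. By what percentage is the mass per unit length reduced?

40.8 %

Equal τ_max and T ⇒ the solid shaft needs d_s³ = d_o³(1−k⁴), so d_s = 77.6·(1−0.721⁴)^(1/3) = 69.86 mm.
Area ratio A_h/A_s = d_o²(1−k²)/d_s² = (1−k²)/(1−k⁴)^(2/3) = 0.5924.
Mass saving = 1 − 0.5924 = 40.8 %.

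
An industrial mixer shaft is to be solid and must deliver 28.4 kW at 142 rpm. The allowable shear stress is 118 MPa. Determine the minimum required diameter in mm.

43.5 mm

ω = 2π·142/60 = 14.87 rad/s, so T = P/ω = 28.4×10³ / 14.87 = 1910 N·m.
For a solid shaft τ_max = 16T/(πd³), so d = (16T/(π τ_allow))^(1/3) = (16·1910/(π·1.18×10^8))^(1/3) = 0.04352 m.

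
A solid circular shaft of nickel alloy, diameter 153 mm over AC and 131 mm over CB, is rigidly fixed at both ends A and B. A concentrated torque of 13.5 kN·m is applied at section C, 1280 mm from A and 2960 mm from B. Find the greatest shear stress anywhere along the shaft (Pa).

Compatibility: T_A·a/J_AC = T_B·b/J_CB with T_A + T_B = T₀.
J_AC = 5.38×10^-5 m⁴, J_CB = 2.89×10^-5 m⁴, so T_A = T₀·(J_AC/a)/((J_AC/a)+(J_CB/b)) = 10950 N·m, T_B = 2546 N·m.
τ in each portion: τ_AC = 1.56×10^7 Pa, τ_CB = 5.77×10^6 Pa; maximum is in AC.
τ_max = T_AC·r/J = 10950·0.0765/5.38×10^-5 = 1.558×10^7 Pa.

1.56e7 Pa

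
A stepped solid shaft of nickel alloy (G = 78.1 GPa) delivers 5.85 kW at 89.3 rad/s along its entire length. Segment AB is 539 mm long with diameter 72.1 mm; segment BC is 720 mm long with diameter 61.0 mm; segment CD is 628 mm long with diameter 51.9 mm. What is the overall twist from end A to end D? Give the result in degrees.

ω = 89.3 rad/s, so T = P/ω = 5.85×10³ / 89.30 = 65.51 N·m.
J_AB = π(0.0721)⁴/32 = 2.65×10^-6 m⁴; J_BC = π(0.0610)⁴/32 = 1.36×10^-6 m⁴; J_CD = π(0.0519)⁴/32 = 7.12×10^-7 m⁴.
θ = (T/G)·Σ L_i/J_i = (65.51/78.1×10⁹)·(0.539/2.65×10^-6 + 0.720/1.36×10^-6 + 0.628/7.12×10^-7) = 1.354×10^-3 rad.

0.0776°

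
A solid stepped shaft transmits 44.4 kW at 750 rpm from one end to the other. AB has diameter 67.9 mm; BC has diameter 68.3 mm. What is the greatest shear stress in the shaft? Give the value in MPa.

ω = 2π·750/60 = 78.54 rad/s, so T = P/ω = 44.4×10³ / 78.54 = 565.3 N·m.
Under the same torque, τ_max = 16T/(πd³) is largest where d is smallest — segment AB (d = 67.9 mm).
τ_max = 16·565.3/(π·(0.0679)³) = 9.197×10^6 Pa.

9.20 MPa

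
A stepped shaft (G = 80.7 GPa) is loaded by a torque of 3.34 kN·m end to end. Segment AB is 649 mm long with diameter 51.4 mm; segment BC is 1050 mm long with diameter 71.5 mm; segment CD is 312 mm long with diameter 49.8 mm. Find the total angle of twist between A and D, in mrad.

77.5 mrad

J_AB = π(0.0514)⁴/32 = 6.85×10^-7 m⁴; J_BC = π(0.0715)⁴/32 = 2.57×10^-6 m⁴; J_CD = π(0.0498)⁴/32 = 6.04×10^-7 m⁴.
θ = (T/G)·Σ L_i/J_i = (3340/80.7×10⁹)·(0.649/6.85×10^-7 + 1.05/2.57×10^-6 + 0.312/6.04×10^-7) = 0.07752 rad.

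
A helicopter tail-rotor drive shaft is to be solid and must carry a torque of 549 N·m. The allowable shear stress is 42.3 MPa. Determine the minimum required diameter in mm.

For a solid shaft τ_max = 16T/(πd³), so d = (16T/(π τ_allow))^(1/3) = (16·549.0/(π·4.23×10^7))^(1/3) = 0.04043 m.

40.4 mm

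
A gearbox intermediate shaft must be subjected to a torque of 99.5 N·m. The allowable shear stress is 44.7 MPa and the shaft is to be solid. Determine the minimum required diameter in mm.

For a solid shaft τ_max = 16T/(πd³), so d = (16T/(π τ_allow))^(1/3) = (16·99.50/(π·4.47×10^7))^(1/3) = 0.02246 m.

22.5 mm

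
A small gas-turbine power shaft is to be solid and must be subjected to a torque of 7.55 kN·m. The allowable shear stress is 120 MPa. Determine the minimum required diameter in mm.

For a solid shaft τ_max = 16T/(πd³), so d = (16T/(π τ_allow))^(1/3) = (16·7550/(π·1.20×10^8))^(1/3) = 0.06843 m.

68.4 mm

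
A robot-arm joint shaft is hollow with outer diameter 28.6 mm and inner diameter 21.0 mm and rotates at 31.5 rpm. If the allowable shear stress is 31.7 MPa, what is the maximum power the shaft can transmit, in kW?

0.341 kW

J = π(d_o⁴ − d_i⁴)/32 = π(0.0286⁴ − 0.0210⁴)/32 = 4.659×10^-8 m⁴.
T_max = τ_allow·J/r = 3.17×10^7 × 4.659×10^-8 / 0.0143 = 103.3 N·m.
ω = 2π·31.5/60 = 3.299 rad/s, so P_max = T_max·ω = 340.7 W.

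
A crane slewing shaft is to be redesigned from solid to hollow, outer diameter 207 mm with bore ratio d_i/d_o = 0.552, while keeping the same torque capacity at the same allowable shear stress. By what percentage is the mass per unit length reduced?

Equal τ_max and T ⇒ the solid shaft needs d_s³ = d_o³(1−k⁴), so d_s = 207·(1−0.552⁴)^(1/3) = 200.4 mm.
Area ratio A_h/A_s = d_o²(1−k²)/d_s² = (1−k²)/(1−k⁴)^(2/3) = 0.7420.
Mass saving = 1 − 0.7420 = 25.8 %.

25.8 %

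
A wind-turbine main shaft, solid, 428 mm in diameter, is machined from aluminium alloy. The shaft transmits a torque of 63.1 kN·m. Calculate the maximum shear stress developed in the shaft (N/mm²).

J = πd⁴/32 = π(0.428)⁴/32 = 3.294×10^-3 m⁴.
τ_max = T·r/J = 63100 × 0.214 / 3.294×10^-3 = 4.099×10^6 Pa.

4.10 N/mm²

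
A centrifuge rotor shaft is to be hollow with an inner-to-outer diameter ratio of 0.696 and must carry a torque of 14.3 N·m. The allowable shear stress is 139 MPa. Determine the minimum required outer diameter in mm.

For a hollow shaft with d_i/d_o = 0.696: τ_max = 16T/(π d_o³ (1−k⁴)), so d_o = [16T/(π τ_allow (1−k⁴))]^(1/3) = [16·14.30/(π·1.39×10^8·0.7653)]^(1/3) = 0.008813 m.

8.81 mm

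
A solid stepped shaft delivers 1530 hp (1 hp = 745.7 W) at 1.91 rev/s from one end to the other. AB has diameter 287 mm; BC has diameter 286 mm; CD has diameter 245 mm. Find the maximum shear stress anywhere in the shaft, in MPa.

32.9 MPa

ω = 2π·1.91 = 12.00 rad/s, so T = P/ω = 1530×745.7 / 12.00 = 95070 N·m.
Under the same torque, τ_max = 16T/(πd³) is largest where d is smallest — segment CD (d = 245 mm).
τ_max = 16·95070/(π·(0.245)³) = 3.292×10^7 Pa.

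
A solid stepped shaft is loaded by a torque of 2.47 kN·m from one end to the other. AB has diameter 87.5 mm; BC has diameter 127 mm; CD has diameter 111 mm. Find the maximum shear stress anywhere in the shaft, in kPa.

18800 kPa

Under the same torque, τ_max = 16T/(πd³) is largest where d is smallest — segment AB (d = 87.5 mm).
τ_max = 16·2470/(π·(0.0875)³) = 1.878×10^7 Pa.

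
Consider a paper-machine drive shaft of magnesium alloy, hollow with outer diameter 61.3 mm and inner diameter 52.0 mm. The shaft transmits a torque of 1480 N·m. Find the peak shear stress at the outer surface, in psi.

9840 psi

J = π(d_o⁴ − d_i⁴)/32 = π(0.0613⁴ − 0.0520⁴)/32 = 6.684×10^-7 m⁴.
τ_max = T·r/J = 1480 × 0.0307 / 6.684×10^-7 = 6.786×10^7 Pa.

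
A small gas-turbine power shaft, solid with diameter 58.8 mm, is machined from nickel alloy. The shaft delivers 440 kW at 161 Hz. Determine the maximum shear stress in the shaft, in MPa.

10.9 MPa

ω = 2π·161 = 1012 rad/s, so T = P/ω = 440×10³ / 1012 = 435.0 N·m.
J = πd⁴/32 = π(0.0588)⁴/32 = 1.174×10^-6 m⁴.
τ_max = T·r/J = 435.0 × 0.0294 / 1.174×10^-6 = 1.090×10^7 Pa.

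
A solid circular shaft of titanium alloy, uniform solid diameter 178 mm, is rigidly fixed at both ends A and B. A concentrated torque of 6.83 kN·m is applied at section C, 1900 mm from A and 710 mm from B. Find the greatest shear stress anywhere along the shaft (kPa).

4490 kPa

With uniform GJ and both ends fixed, compatibility θ_AC = θ_CB gives T_A·a = T_B·b, together with T_A + T_B = T₀.
T_A = T₀·b/(a+b) = 6830·710/2610 = 1858 N·m; T_B = 4972 N·m.
τ in each portion: τ_AC = 1.68×10^6 Pa, τ_CB = 4.49×10^6 Pa; maximum is in CB.
τ_max = T_CB·r/J = 4972·0.0890/9.86×10^-5 = 4.490×10^6 Pa.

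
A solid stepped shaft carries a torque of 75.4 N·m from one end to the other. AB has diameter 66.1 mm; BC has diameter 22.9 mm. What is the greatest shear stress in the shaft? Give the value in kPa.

Under the same torque, τ_max = 16T/(πd³) is largest where d is smallest — segment BC (d = 22.9 mm).
τ_max = 16·75.40/(π·(0.0229)³) = 3.198×10^7 Pa.

32000 kPa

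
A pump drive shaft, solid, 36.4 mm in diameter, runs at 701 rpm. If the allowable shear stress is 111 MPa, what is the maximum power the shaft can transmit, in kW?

J = πd⁴/32 = π(0.0364)⁴/32 = 1.723×10^-7 m⁴.
T_max = τ_allow·J/r = 1.11×10^8 × 1.723×10^-7 / 0.0182 = 1051 N·m.
ω = 2π·701/60 = 73.41 rad/s, so P_max = T_max·ω = 7.716×10^4 W.

77.2 kW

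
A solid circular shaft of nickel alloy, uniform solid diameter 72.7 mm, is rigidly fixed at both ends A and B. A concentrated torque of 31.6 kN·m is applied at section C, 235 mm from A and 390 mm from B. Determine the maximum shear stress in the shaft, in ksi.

With uniform GJ and both ends fixed, compatibility θ_AC = θ_CB gives T_A·a = T_B·b, together with T_A + T_B = T₀.
T_A = T₀·b/(a+b) = 31600·390/625.0 = 19720 N·m; T_B = 11880 N·m.
τ in each portion: τ_AC = 2.61×10^8 Pa, τ_CB = 1.57×10^8 Pa; maximum is in AC.
τ_max = T_AC·r/J = 19720·0.0364/2.74×10^-6 = 2.614×10^8 Pa.

37.9 ksi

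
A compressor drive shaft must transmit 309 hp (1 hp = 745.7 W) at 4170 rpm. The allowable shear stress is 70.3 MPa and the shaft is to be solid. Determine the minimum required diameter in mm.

ω = 2π·4170/60 = 436.7 rad/s, so T = P/ω = 309×745.7 / 436.7 = 527.7 N·m.
For a solid shaft τ_max = 16T/(πd³), so d = (16T/(π τ_allow))^(1/3) = (16·527.7/(π·7.03×10^7))^(1/3) = 0.03369 m.

33.7 mm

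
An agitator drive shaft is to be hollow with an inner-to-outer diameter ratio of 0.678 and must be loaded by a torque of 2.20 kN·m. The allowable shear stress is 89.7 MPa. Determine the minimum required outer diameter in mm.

For a hollow shaft with d_i/d_o = 0.678: τ_max = 16T/(π d_o³ (1−k⁴)), so d_o = [16T/(π τ_allow (1−k⁴))]^(1/3) = [16·2200/(π·8.97×10^7·0.7887)]^(1/3) = 0.05410 m.

54.1 mm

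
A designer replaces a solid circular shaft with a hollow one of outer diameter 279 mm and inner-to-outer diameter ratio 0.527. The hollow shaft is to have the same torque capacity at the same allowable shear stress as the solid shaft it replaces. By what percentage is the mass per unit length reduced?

23.8 %

Equal τ_max and T ⇒ the solid shaft needs d_s³ = d_o³(1−k⁴), so d_s = 279·(1−0.527⁴)^(1/3) = 271.6 mm.
Area ratio A_h/A_s = d_o²(1−k²)/d_s² = (1−k²)/(1−k⁴)^(2/3) = 0.7620.
Mass saving = 1 − 0.7620 = 23.8 %.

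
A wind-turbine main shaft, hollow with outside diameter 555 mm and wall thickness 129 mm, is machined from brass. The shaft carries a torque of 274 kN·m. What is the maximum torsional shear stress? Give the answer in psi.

1290 psi

J = π(d_o⁴ − d_i⁴)/32 = π(0.555⁴ − 0.297⁴)/32 = 8.551×10^-3 m⁴.
τ_max = T·r/J = 274000 × 0.278 / 8.551×10^-3 = 8.892×10^6 Pa.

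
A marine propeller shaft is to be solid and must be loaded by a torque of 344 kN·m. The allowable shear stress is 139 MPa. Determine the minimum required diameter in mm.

For a solid shaft τ_max = 16T/(πd³), so d = (16T/(π τ_allow))^(1/3) = (16·344000/(π·1.39×10^8))^(1/3) = 0.2327 m.

233 mm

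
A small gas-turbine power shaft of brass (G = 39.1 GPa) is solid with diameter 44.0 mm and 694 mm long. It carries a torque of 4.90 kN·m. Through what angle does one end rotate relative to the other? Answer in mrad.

236 mrad

J = πd⁴/32 = π(0.0440)⁴/32 = 3.680×10^-7 m⁴.
θ = T·L/(G·J) = 4900 × 0.694 / (39.1×10⁹ × 3.680×10^-7) = 0.2364 rad.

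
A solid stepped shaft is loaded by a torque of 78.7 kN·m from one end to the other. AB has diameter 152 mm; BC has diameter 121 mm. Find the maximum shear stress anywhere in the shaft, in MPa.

Under the same torque, τ_max = 16T/(πd³) is largest where d is smallest — segment BC (d = 121 mm).
τ_max = 16·78700/(π·(0.121)³) = 2.263×10^8 Pa.

226 MPa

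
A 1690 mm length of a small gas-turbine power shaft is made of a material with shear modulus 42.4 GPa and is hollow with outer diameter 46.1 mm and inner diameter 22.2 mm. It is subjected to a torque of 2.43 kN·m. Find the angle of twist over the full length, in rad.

0.231 rad

J = π(d_o⁴ − d_i⁴)/32 = π(0.0461⁴ − 0.0222⁴)/32 = 4.196×10^-7 m⁴.
θ = T·L/(G·J) = 2430 × 1.69 / (42.4×10⁹ × 4.196×10^-7) = 0.2309 rad.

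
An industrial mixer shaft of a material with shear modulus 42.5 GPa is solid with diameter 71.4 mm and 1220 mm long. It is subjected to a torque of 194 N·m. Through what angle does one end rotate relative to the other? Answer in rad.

J = πd⁴/32 = π(0.0714)⁴/32 = 2.551×10^-6 m⁴.
θ = T·L/(G·J) = 194.0 × 1.22 / (42.5×10⁹ × 2.551×10^-6) = 2.183×10^-3 rad.

0.00218 rad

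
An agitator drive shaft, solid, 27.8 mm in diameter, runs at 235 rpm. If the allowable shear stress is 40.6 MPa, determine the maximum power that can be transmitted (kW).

4.21 kW

J = πd⁴/32 = π(0.0278)⁴/32 = 5.864×10^-8 m⁴.
T_max = τ_allow·J/r = 4.06×10^7 × 5.864×10^-8 / 0.0139 = 171.3 N·m.
ω = 2π·235/60 = 24.61 rad/s, so P_max = T_max·ω = 4215 W.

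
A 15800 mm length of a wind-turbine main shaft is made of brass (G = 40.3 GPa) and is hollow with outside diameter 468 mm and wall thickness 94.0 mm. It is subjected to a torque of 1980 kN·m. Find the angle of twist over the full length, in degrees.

10.8°

J = π(d_o⁴ − d_i⁴)/32 = π(0.468⁴ − 0.280⁴)/32 = 4.106×10^-3 m⁴.
θ = T·L/(G·J) = 1.980e6 × 15.8 / (40.3×10⁹ × 4.106×10^-3) = 0.1891 rad.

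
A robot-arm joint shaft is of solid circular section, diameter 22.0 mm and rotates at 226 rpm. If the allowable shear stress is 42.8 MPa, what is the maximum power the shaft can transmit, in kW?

2.12 kW

J = πd⁴/32 = π(0.0220)⁴/32 = 2.300×10^-8 m⁴.
T_max = τ_allow·J/r = 4.28×10^7 × 2.300×10^-8 / 0.0110 = 89.48 N·m.
ω = 2π·226/60 = 23.67 rad/s, so P_max = T_max·ω = 2118 W.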